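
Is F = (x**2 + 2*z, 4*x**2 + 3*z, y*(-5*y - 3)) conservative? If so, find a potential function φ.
No, ∇×F = (-10*y - 6, 2, 8*x) ≠ 0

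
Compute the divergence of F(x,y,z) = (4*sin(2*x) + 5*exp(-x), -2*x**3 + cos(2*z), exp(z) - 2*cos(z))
exp(z) + 2*sin(z) + 8*cos(2*x) - 5*exp(-x)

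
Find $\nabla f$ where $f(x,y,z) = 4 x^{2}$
(8*x, 0, 0)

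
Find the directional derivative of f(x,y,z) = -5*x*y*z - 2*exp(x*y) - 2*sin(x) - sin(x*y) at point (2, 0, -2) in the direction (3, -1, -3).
-2*sqrt(19)*(3*cos(2) + 7)/19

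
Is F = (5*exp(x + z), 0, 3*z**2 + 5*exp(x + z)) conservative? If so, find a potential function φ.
Yes, F is conservative. φ = z**3 + 5*exp(x + z)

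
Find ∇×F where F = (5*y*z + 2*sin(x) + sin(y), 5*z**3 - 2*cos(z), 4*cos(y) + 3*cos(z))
(-15*z**2 - 4*sin(y) - 2*sin(z), 5*y, -5*z - cos(y))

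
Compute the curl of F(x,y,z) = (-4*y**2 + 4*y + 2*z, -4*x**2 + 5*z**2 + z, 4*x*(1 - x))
(-10*z - 1, 8*x - 2, -8*x + 8*y - 4)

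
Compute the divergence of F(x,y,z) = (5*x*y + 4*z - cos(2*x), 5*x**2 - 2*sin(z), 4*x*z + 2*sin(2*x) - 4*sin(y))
4*x + 5*y + 2*sin(2*x)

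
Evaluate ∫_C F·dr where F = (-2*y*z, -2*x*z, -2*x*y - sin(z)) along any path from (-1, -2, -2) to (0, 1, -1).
-8 - cos(2) + cos(1)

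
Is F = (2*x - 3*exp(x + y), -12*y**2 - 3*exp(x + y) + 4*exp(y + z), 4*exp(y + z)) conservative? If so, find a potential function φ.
Yes, F is conservative. φ = x**2 - 4*y**3 - 3*exp(x + y) + 4*exp(y + z)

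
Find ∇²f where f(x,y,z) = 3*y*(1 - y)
-6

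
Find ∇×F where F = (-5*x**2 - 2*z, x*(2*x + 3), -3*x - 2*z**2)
(0, 1, 4*x + 3)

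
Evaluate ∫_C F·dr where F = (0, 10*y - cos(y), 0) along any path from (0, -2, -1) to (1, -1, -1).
-15 - sin(2) + sin(1)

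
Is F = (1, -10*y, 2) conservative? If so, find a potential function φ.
Yes, F is conservative. φ = x - 5*y**2 + 2*z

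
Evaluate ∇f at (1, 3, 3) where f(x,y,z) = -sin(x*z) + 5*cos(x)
(-5*sin(1) - 3*cos(3), 0, -cos(3))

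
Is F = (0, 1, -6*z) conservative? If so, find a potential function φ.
Yes, F is conservative. φ = y - 3*z**2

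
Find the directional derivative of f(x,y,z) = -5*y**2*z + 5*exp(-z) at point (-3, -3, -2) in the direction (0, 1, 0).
-60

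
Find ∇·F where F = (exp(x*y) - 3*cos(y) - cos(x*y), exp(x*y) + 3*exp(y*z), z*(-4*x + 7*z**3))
x*exp(x*y) - 4*x + y*exp(x*y) + y*sin(x*y) + 28*z**3 + 3*z*exp(y*z)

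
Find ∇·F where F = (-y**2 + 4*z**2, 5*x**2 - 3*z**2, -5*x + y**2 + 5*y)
0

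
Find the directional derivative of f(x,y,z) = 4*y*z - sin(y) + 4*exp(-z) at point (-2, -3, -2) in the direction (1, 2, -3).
sqrt(14)*(-cos(3) + 10 + 6*exp(2))/7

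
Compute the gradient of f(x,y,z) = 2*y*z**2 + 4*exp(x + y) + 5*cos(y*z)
(4*exp(x + y), 2*z**2 - 5*z*sin(y*z) + 4*exp(x + y), y*(4*z - 5*sin(y*z)))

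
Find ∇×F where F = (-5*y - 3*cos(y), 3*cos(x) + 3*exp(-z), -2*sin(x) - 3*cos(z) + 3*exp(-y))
(3*exp(-z) - 3*exp(-y), 2*cos(x), -3*sin(x) - 3*sin(y) + 5)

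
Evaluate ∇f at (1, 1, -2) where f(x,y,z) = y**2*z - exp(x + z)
(-exp(-1), -4, 1 - exp(-1))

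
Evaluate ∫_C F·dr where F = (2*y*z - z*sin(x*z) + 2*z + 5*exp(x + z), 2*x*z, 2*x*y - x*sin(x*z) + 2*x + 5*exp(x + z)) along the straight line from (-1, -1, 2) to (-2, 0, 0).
-5*E - cos(2) + 5*exp(-2) + 1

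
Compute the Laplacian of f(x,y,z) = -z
0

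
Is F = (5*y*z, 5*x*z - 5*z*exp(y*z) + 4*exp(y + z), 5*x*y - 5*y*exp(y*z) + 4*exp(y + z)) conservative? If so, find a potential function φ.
Yes, F is conservative. φ = 5*x*y*z - 5*exp(y*z) + 4*exp(y + z)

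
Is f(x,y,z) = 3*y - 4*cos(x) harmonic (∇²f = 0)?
No, ∇²f = 4*cos(x)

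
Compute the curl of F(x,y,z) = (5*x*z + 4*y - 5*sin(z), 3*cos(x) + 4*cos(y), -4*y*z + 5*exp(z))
(-4*z, 5*x - 5*cos(z), -3*sin(x) - 4)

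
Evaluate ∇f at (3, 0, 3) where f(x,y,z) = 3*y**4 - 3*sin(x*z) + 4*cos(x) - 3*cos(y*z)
(-4*sin(3) - 9*cos(9), 0, -9*cos(9))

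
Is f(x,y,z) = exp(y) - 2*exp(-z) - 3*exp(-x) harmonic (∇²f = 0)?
No, ∇²f = exp(y) - 2*exp(-z) - 3*exp(-x)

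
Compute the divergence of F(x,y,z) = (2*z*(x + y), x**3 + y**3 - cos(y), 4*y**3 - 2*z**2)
3*y**2 - 2*z + sin(y)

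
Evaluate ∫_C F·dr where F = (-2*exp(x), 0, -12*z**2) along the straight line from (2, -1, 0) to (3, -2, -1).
-2*exp(3) + 4 + 2*exp(2)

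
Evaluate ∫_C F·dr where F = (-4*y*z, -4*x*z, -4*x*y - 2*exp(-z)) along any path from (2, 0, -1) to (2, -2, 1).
16 - 4*sinh(1)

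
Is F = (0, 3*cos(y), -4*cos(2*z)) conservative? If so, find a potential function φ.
Yes, F is conservative. φ = 3*sin(y) - 2*sin(2*z)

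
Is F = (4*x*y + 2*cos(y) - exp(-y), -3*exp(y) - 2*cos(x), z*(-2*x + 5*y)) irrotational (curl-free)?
No, ∇×F = (5*z, 2*z, -4*x + 2*sin(x) + 2*sin(y) - exp(-y))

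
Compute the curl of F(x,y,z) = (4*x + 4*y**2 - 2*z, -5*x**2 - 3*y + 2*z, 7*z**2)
(-2, -2, -10*x - 8*y)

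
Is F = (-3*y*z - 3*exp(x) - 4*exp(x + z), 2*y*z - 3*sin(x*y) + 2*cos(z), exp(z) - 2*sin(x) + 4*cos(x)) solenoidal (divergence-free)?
No, ∇·F = -3*x*cos(x*y) + 2*z - 3*exp(x) + exp(z) - 4*exp(x + z)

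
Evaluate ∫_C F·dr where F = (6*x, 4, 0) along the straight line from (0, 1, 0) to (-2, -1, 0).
4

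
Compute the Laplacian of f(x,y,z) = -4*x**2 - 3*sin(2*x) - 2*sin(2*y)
12*sin(2*x) + 8*sin(2*y) - 8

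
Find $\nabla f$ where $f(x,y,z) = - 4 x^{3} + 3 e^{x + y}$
(-12*x**2 + 3*exp(x + y), 3*exp(x + y), 0)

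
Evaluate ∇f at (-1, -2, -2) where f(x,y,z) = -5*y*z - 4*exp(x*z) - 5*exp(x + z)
((-5 + 8*exp(5))*exp(-3), 10, -5*exp(-3) + 10 + 4*exp(2))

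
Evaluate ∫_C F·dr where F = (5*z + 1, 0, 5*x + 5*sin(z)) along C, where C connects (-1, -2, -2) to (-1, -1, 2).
-20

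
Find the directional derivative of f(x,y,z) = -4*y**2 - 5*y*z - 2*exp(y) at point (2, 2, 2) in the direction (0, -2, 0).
2*exp(2) + 26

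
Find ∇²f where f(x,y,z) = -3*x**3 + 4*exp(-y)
-18*x + 4*exp(-y)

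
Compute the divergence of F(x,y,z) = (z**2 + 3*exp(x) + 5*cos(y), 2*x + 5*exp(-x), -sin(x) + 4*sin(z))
3*exp(x) + 4*cos(z)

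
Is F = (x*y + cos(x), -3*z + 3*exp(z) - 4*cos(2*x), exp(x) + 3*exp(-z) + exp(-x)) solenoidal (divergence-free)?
No, ∇·F = y - sin(x) - 3*exp(-z)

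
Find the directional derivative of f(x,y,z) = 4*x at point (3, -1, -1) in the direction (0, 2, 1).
0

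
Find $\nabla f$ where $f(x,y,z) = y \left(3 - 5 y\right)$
(0, 3 - 10*y, 0)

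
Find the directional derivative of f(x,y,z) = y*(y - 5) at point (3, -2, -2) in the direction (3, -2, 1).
9*sqrt(14)/7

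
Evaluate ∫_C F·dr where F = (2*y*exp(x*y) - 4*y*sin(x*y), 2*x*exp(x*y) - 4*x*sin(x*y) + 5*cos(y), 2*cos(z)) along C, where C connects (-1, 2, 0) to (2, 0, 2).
-3*sin(2) - 2*exp(-2) - 4*cos(2) + 6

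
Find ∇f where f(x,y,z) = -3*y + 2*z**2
(0, -3, 4*z)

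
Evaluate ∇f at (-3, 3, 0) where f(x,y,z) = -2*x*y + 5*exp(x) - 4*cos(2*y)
(-6 + 5*exp(-3), 8*sin(6) + 6, 0)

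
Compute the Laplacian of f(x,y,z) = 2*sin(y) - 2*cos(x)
-2*sin(y) + 2*cos(x)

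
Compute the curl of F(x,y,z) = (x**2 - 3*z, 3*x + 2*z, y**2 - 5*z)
(2*y - 2, -3, 3)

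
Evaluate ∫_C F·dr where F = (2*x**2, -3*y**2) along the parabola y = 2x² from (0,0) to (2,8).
-1520/3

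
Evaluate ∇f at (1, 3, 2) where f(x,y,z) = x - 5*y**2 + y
(1, -29, 0)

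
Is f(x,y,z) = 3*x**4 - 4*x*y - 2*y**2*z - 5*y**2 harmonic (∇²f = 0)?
No, ∇²f = 36*x**2 - 4*z - 10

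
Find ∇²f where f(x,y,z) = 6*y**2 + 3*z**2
18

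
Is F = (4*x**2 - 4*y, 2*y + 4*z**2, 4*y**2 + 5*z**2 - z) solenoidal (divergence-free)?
No, ∇·F = 8*x + 10*z + 1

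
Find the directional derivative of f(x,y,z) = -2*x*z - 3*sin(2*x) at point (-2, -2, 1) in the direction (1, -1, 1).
sqrt(3)*(2/3 - 2*cos(4))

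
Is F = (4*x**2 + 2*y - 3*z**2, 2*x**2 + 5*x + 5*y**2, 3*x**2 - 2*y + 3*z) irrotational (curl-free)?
No, ∇×F = (-2, -6*x - 6*z, 4*x + 3)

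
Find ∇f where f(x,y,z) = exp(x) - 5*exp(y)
(exp(x), -5*exp(y), 0)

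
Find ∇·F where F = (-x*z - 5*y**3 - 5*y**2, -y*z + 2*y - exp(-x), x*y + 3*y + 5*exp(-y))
2 - 2*z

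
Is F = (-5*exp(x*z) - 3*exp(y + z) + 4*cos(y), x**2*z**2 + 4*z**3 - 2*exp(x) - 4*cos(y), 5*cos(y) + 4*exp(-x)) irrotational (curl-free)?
No, ∇×F = (-2*x**2*z - 12*z**2 - 5*sin(y), -5*x*exp(x*z) - 3*exp(y + z) + 4*exp(-x), 2*x*z**2 - 2*exp(x) + 3*exp(y + z) + 4*sin(y))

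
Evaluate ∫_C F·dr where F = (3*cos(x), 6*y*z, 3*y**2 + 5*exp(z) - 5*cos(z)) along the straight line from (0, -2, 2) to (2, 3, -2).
-78 - 10*sinh(2) + 13*sin(2)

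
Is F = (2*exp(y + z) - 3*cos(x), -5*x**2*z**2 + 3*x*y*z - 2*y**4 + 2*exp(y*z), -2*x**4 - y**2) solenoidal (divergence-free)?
No, ∇·F = 3*x*z - 8*y**3 + 2*z*exp(y*z) + 3*sin(x)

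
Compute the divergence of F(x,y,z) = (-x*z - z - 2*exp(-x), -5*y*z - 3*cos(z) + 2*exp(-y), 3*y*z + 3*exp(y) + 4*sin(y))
3*y - 6*z - 2*exp(-y) + 2*exp(-x)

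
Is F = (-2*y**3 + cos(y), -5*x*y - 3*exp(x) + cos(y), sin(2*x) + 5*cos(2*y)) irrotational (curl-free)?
No, ∇×F = (-10*sin(2*y), -2*cos(2*x), 6*y**2 - 5*y - 3*exp(x) + sin(y))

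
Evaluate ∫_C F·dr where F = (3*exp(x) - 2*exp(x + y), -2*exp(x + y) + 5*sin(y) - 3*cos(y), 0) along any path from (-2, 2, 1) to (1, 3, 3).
-2*exp(4) + 5*cos(2) - 3*sin(3) - 3*exp(-2) + 2 + 3*sin(2) - 5*cos(3) + 3*E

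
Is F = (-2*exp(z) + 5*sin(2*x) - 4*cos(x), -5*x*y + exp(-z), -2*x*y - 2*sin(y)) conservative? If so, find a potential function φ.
No, ∇×F = (-2*x - 2*cos(y) + exp(-z), 2*y - 2*exp(z), -5*y) ≠ 0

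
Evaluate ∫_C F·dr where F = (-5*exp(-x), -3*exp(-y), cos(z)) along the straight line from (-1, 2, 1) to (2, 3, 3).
-5*E - sin(1) + sin(3) + 3*exp(-3) + 2*exp(-2)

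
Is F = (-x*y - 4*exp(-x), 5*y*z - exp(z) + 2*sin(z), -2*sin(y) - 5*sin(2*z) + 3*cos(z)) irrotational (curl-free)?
No, ∇×F = (-5*y + exp(z) - 2*cos(y) - 2*cos(z), 0, x)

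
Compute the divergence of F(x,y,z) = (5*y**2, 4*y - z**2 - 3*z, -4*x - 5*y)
4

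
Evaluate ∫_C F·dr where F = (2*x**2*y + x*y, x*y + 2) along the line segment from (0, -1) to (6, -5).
-606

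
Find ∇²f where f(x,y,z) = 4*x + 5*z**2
10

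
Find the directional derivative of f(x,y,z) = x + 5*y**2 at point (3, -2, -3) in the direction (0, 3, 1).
-6*sqrt(10)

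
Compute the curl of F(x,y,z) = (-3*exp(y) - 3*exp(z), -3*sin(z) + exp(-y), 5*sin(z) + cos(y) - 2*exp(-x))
(-sin(y) + 3*cos(z), -3*exp(z) - 2*exp(-x), 3*exp(y))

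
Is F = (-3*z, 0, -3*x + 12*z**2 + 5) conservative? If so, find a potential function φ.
Yes, F is conservative. φ = z*(-3*x + 4*z**2 + 5)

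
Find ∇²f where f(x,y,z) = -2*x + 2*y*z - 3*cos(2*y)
12*cos(2*y)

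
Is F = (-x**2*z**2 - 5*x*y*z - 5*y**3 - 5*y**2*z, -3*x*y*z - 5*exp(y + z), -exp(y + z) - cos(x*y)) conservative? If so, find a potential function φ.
No, ∇×F = (3*x*y + x*sin(x*y) + 4*exp(y + z), -2*x**2*z - 5*x*y - 5*y**2 - y*sin(x*y), 5*x*z + 15*y**2 + 7*y*z) ≠ 0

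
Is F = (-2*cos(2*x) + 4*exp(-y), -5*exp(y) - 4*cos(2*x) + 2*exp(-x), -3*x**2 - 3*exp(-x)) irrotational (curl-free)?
No, ∇×F = (0, 6*x - 3*exp(-x), 8*sin(2*x) + 4*exp(-y) - 2*exp(-x))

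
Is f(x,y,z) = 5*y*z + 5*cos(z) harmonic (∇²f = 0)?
No, ∇²f = -5*cos(z)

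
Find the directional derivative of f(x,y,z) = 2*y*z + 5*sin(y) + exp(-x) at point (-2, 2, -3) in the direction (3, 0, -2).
sqrt(13)*(-3*exp(2) - 8)/13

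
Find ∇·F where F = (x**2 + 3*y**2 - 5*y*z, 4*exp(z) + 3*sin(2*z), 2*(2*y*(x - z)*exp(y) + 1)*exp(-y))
2*x - 4*y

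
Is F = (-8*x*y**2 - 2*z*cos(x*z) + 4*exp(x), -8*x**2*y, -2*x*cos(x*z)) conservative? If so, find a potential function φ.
Yes, F is conservative. φ = -4*x**2*y**2 + 4*exp(x) - 2*sin(x*z)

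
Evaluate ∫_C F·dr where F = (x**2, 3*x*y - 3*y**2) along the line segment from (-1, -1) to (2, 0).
2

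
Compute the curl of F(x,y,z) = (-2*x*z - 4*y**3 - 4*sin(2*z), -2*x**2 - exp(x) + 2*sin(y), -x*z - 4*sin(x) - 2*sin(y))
(-2*cos(y), -2*x + z + 4*cos(x) - 8*cos(2*z), -4*x + 12*y**2 - exp(x))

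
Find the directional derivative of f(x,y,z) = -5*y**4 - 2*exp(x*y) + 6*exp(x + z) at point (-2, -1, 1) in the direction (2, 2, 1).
6*exp(-1) + 40/3 + 4*exp(2)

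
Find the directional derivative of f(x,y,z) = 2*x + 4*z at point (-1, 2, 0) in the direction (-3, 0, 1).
-sqrt(10)/5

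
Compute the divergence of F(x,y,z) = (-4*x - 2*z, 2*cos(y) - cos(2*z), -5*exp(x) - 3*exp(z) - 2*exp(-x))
-3*exp(z) - 2*sin(y) - 4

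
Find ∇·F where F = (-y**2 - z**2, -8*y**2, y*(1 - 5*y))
-16*y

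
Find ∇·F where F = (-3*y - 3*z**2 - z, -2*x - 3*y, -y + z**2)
2*z - 3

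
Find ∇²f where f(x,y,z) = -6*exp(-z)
-6*exp(-z)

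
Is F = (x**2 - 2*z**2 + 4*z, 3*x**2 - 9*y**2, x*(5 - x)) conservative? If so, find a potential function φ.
No, ∇×F = (0, 2*x - 4*z - 1, 6*x) ≠ 0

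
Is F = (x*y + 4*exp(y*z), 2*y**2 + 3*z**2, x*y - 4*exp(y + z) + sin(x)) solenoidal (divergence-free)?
No, ∇·F = 5*y - 4*exp(y + z)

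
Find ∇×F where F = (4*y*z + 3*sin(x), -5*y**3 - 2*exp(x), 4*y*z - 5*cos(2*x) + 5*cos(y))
(4*z - 5*sin(y), 4*y - 10*sin(2*x), -4*z - 2*exp(x))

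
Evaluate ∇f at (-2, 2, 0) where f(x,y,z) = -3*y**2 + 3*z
(0, -12, 3)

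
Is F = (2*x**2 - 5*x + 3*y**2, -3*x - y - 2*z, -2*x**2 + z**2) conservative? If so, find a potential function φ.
No, ∇×F = (2, 4*x, -6*y - 3) ≠ 0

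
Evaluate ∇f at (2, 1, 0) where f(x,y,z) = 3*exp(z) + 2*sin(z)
(0, 0, 5)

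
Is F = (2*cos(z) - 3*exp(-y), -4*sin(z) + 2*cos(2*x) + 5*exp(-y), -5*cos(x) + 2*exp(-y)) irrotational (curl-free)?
No, ∇×F = (4*cos(z) - 2*exp(-y), -5*sin(x) - 2*sin(z), -4*sin(2*x) - 3*exp(-y))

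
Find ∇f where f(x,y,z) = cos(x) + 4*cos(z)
(-sin(x), 0, -4*sin(z))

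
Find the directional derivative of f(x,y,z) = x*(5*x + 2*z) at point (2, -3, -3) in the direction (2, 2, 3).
40*sqrt(17)/17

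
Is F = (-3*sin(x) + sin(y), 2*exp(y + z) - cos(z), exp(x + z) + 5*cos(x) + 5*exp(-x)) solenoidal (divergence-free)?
No, ∇·F = exp(x + z) + 2*exp(y + z) - 3*cos(x)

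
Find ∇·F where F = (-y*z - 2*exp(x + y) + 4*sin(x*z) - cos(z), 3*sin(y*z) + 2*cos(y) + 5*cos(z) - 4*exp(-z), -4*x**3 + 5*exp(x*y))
4*z*cos(x*z) + 3*z*cos(y*z) - 2*exp(x + y) - 2*sin(y)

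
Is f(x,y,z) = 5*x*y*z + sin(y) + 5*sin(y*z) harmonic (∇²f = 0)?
No, ∇²f = -5*y**2*sin(y*z) - 5*z**2*sin(y*z) - sin(y)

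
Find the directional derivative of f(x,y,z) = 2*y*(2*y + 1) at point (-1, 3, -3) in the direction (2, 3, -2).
78*sqrt(17)/17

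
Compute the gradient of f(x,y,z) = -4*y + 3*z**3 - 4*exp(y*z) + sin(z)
(0, -4*z*exp(y*z) - 4, -4*y*exp(y*z) + 9*z**2 + cos(z))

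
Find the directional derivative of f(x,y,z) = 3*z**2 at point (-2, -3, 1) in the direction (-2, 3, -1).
-3*sqrt(14)/7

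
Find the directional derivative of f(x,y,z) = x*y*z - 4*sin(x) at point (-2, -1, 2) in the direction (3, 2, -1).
-2*sqrt(14)*(3*cos(2) + 4)/7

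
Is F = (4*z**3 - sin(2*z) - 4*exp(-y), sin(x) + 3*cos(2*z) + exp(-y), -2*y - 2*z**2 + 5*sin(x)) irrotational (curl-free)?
No, ∇×F = (6*sin(2*z) - 2, 12*z**2 - 5*cos(x) - 2*cos(2*z), cos(x) - 4*exp(-y))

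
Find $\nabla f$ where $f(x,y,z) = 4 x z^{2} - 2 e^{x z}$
(2*z*(2*z - exp(x*z)), 0, 2*x*(4*z - exp(x*z)))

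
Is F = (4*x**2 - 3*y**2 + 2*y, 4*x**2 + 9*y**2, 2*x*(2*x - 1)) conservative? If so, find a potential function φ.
No, ∇×F = (0, 2 - 8*x, 8*x + 6*y - 2) ≠ 0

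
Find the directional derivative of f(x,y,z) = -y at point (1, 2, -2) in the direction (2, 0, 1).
0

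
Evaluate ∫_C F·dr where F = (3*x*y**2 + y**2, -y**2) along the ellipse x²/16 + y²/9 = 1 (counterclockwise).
0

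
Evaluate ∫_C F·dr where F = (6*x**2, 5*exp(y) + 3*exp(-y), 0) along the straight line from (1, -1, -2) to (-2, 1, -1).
-18 + 16*sinh(1)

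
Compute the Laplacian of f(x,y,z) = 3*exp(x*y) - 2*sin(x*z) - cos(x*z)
x**2*(2*sin(x*z) + cos(x*z)) + 3*x**2*exp(x*y) + 3*y**2*exp(x*y) + 2*z**2*sin(x*z) + z**2*cos(x*z)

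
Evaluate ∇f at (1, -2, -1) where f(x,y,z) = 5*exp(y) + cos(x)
(-sin(1), 5*exp(-2), 0)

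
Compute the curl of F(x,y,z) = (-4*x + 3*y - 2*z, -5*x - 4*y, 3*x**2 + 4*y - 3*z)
(4, -6*x - 2, -8)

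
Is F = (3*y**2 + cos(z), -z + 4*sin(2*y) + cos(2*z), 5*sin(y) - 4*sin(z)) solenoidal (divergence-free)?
No, ∇·F = 8*cos(2*y) - 4*cos(z)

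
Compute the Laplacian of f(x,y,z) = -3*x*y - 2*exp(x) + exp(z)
-2*exp(x) + exp(z)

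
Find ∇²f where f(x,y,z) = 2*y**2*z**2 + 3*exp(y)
4*y**2 + 4*z**2 + 3*exp(y)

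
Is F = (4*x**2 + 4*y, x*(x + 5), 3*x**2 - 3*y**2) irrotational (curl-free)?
No, ∇×F = (-6*y, -6*x, 2*x + 1)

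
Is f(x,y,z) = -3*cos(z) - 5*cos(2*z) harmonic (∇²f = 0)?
No, ∇²f = 3*cos(z) + 20*cos(2*z)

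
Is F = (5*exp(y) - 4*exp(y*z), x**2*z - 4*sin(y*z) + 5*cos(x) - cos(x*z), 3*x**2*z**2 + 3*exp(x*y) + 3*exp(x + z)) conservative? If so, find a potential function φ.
No, ∇×F = (-x**2 + 3*x*exp(x*y) - x*sin(x*z) + 4*y*cos(y*z), -6*x*z**2 - 3*y*exp(x*y) - 4*y*exp(y*z) - 3*exp(x + z), 2*x*z + 4*z*exp(y*z) + z*sin(x*z) - 5*exp(y) - 5*sin(x)) ≠ 0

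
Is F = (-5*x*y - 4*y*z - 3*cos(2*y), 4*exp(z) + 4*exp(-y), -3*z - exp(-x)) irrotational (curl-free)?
No, ∇×F = (-4*exp(z), -4*y - exp(-x), 5*x + 4*z - 6*sin(2*y))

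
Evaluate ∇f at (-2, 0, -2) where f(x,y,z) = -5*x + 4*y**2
(-5, 0, 0)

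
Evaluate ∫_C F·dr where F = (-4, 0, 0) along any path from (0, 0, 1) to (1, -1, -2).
-4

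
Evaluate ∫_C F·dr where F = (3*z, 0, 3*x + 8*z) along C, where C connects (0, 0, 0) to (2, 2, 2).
28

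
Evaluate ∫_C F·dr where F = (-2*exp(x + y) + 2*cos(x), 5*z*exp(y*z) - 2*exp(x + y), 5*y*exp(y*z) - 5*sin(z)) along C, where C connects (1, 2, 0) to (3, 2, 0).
-2*exp(5) - 2*sin(1) + 2*sin(3) + 2*exp(3)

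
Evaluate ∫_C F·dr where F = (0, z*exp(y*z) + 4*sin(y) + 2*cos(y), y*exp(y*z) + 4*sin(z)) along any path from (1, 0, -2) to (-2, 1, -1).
-8*cos(1) + 4*cos(2) + exp(-1) + 2*sin(1) + 3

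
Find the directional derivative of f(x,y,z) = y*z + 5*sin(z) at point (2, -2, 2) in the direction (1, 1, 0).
sqrt(2)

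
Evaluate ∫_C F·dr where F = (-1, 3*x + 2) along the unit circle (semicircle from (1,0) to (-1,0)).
2 + 3*pi/2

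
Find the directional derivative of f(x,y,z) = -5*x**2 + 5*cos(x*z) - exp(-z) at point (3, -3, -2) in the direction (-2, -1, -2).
-2*exp(2)/3 - 10*sin(6)/3 + 20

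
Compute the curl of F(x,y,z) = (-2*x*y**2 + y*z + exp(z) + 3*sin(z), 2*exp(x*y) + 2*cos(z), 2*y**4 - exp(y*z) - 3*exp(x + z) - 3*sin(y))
(8*y**3 - z*exp(y*z) + 2*sin(z) - 3*cos(y), y + exp(z) + 3*exp(x + z) + 3*cos(z), 4*x*y + 2*y*exp(x*y) - z)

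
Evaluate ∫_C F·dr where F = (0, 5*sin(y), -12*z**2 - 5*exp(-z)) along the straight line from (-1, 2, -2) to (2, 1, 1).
-5*exp(2) - 36 - 5*cos(1) + 5*cos(2) + 5*exp(-1)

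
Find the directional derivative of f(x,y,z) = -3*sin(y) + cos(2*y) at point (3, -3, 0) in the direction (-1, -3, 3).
3*sqrt(19)*(3*cos(3) - 2*sin(6))/19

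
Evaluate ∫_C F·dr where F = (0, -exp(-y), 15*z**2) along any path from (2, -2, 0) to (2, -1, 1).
-exp(2) + E + 5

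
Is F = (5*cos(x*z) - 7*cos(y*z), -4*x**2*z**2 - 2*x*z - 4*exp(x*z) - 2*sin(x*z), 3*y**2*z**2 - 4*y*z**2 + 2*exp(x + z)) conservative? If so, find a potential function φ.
No, ∇×F = (8*x**2*z + 4*x*exp(x*z) + 2*x*cos(x*z) + 2*x + 6*y*z**2 - 4*z**2, -5*x*sin(x*z) + 7*y*sin(y*z) - 2*exp(x + z), -z*(8*x*z + 4*exp(x*z) + 7*sin(y*z) + 2*cos(x*z) + 2)) ≠ 0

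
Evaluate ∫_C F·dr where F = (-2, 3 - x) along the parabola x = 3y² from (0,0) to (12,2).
-26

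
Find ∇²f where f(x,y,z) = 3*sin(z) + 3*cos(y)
-3*sin(z) - 3*cos(y)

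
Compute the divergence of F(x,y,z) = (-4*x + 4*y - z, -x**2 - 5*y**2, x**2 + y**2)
-10*y - 4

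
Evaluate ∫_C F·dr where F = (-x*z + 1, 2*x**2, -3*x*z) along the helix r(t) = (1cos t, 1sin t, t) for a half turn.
4 - pi/4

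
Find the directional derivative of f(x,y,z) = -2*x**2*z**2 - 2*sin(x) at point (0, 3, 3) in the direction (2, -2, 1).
-4/3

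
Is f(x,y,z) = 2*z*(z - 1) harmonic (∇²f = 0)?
No, ∇²f = 4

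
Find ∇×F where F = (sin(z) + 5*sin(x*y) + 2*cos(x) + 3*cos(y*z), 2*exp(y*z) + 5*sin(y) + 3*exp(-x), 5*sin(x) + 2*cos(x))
(-2*y*exp(y*z), -3*y*sin(y*z) + 2*sin(x) - 5*cos(x) + cos(z), -5*x*cos(x*y) + 3*z*sin(y*z) - 3*exp(-x))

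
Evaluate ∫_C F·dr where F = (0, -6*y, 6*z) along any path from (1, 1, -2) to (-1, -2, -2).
-9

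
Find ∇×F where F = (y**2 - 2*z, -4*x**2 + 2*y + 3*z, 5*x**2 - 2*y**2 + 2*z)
(-4*y - 3, -10*x - 2, -8*x - 2*y)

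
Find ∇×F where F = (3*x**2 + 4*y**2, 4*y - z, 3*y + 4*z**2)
(4, 0, -8*y)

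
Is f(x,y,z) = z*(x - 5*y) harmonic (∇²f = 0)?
Yes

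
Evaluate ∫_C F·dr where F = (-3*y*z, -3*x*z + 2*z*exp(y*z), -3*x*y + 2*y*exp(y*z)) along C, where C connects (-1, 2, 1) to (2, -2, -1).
-18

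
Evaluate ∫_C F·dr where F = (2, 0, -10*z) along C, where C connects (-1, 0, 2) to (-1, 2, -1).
15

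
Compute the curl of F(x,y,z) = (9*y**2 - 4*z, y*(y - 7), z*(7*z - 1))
(0, -4, -18*y)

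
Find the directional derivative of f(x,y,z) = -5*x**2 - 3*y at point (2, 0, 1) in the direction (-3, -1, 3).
63*sqrt(19)/19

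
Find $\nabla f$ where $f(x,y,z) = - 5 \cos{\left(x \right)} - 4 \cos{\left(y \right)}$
(5*sin(x), 4*sin(y), 0)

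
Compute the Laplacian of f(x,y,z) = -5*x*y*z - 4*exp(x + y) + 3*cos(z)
-8*exp(x + y) - 3*cos(z)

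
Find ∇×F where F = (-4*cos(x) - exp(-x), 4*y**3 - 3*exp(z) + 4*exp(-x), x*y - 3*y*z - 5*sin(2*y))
(x - 3*z + 3*exp(z) - 10*cos(2*y), -y, -4*exp(-x))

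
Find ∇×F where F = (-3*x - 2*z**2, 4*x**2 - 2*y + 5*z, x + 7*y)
(2, -4*z - 1, 8*x)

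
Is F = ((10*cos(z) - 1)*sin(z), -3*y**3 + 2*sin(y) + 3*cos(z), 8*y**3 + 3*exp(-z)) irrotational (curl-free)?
No, ∇×F = (24*y**2 + 3*sin(z), -cos(z) + 10*cos(2*z), 0)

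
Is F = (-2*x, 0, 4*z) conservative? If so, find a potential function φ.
Yes, F is conservative. φ = -x**2 + 2*z**2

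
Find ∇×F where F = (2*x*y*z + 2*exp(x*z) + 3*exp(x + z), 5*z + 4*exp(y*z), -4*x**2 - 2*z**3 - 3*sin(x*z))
(-4*y*exp(y*z) - 5, 2*x*y + 2*x*exp(x*z) + 8*x + 3*z*cos(x*z) + 3*exp(x + z), -2*x*z)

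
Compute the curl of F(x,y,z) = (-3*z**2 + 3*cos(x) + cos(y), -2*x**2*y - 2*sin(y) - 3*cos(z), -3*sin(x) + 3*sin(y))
(-3*sin(z) + 3*cos(y), -6*z + 3*cos(x), -4*x*y + sin(y))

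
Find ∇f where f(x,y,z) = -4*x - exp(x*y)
(-y*exp(x*y) - 4, -x*exp(x*y), 0)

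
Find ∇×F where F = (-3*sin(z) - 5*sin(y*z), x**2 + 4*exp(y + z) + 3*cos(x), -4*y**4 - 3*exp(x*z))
(-16*y**3 - 4*exp(y + z), -5*y*cos(y*z) + 3*z*exp(x*z) - 3*cos(z), 2*x + 5*z*cos(y*z) - 3*sin(x))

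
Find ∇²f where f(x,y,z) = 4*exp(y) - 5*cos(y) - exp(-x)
4*exp(y) + 5*cos(y) - exp(-x)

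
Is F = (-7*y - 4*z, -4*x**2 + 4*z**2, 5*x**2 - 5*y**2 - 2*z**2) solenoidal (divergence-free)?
No, ∇·F = -4*z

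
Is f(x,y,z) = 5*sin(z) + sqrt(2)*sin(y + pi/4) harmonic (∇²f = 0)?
No, ∇²f = -5*sin(z) - sqrt(2)*sin(y + pi/4)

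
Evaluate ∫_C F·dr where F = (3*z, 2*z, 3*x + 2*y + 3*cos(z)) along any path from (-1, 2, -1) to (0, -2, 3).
-11 + 3*sin(3) + 3*sin(1)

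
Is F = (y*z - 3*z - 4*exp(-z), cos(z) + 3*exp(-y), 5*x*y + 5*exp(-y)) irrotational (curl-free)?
No, ∇×F = (5*x + sin(z) - 5*exp(-y), -4*y - 3 + 4*exp(-z), -z)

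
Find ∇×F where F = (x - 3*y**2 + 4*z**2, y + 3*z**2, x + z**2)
(-6*z, 8*z - 1, 6*y)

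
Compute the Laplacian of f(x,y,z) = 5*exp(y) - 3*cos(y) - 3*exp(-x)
5*exp(y) + 3*cos(y) - 3*exp(-x)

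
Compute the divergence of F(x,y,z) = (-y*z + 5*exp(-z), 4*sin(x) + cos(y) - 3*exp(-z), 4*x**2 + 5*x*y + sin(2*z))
-sin(y) + 2*cos(2*z)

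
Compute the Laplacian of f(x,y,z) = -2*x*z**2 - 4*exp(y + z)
-4*x - 8*exp(y + z)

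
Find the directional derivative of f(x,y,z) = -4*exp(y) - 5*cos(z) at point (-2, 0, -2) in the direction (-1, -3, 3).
3*sqrt(19)*(4 - 5*sin(2))/19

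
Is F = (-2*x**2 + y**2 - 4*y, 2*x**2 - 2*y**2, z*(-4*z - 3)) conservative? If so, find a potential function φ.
No, ∇×F = (0, 0, 4*x - 2*y + 4) ≠ 0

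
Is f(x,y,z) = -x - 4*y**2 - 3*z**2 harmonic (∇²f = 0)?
No, ∇²f = -14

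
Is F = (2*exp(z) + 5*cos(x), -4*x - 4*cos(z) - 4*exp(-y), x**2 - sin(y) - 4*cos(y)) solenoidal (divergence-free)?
No, ∇·F = -5*sin(x) + 4*exp(-y)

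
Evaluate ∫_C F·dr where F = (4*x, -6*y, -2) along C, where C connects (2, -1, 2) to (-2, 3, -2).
-16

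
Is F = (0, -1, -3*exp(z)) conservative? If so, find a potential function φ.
Yes, F is conservative. φ = -y - 3*exp(z)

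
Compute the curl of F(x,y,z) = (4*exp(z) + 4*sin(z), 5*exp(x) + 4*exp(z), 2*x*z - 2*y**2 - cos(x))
(-4*y - 4*exp(z), -2*z + 4*exp(z) - sin(x) + 4*cos(z), 5*exp(x))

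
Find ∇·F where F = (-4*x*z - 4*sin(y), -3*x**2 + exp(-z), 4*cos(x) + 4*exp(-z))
-4*z - 4*exp(-z)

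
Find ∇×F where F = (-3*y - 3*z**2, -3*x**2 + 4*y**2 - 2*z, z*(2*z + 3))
(2, -6*z, 3 - 6*x)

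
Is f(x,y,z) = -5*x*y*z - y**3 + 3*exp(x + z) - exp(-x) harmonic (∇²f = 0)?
No, ∇²f = (6*(-y + exp(x + z))*exp(x) - 1)*exp(-x)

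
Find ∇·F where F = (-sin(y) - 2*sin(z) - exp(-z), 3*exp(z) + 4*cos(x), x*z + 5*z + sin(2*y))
x + 5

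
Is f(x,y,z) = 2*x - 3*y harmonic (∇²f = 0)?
Yes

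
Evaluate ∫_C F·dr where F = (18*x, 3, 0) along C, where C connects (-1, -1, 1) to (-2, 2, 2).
36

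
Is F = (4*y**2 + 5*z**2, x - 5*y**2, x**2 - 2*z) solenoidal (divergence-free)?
No, ∇·F = -10*y - 2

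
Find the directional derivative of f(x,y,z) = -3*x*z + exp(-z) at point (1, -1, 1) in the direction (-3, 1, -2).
sqrt(14)*(2 + 15*E)*exp(-1)/14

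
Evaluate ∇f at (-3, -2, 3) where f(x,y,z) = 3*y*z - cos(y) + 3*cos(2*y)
(0, 6*sin(4) - sin(2) + 9, -6)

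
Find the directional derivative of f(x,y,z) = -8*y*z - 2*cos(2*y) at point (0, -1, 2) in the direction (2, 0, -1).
-8*sqrt(5)/5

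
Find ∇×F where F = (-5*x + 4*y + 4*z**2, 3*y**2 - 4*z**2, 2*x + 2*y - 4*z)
(8*z + 2, 8*z - 2, -4)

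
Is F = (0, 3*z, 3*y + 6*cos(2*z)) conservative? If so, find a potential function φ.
Yes, F is conservative. φ = 3*y*z + 3*sin(2*z)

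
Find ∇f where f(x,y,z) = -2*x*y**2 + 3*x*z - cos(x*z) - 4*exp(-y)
(-2*y**2 + z*sin(x*z) + 3*z, -4*x*y + 4*exp(-y), x*(sin(x*z) + 3))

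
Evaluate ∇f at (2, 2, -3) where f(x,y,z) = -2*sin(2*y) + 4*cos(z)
(0, -4*cos(4), 4*sin(3))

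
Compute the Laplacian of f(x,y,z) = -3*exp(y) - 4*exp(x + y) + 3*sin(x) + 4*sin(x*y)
-4*x**2*sin(x*y) - 4*y**2*sin(x*y) - 3*exp(y) - 8*exp(x + y) - 3*sin(x)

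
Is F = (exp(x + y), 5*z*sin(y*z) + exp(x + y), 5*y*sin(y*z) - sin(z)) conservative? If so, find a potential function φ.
Yes, F is conservative. φ = exp(x + y) + cos(z) - 5*cos(y*z)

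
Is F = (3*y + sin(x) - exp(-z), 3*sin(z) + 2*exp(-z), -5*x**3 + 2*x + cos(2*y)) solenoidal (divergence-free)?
No, ∇·F = cos(x)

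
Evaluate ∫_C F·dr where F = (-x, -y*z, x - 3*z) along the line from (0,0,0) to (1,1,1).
-11/6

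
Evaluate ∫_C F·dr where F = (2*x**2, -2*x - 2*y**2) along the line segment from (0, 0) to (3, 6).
-144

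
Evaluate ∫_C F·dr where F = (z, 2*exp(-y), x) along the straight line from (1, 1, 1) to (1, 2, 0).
-1 - 2*exp(-2) + 2*exp(-1)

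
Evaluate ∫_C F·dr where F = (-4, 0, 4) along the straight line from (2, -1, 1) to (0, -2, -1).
0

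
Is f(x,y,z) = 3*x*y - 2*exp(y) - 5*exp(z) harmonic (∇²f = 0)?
No, ∇²f = -2*exp(y) - 5*exp(z)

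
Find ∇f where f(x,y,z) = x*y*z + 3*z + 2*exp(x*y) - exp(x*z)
(y*z + 2*y*exp(x*y) - z*exp(x*z), x*(z + 2*exp(x*y)), x*y - x*exp(x*z) + 3)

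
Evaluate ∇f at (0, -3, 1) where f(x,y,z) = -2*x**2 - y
(0, -1, 0)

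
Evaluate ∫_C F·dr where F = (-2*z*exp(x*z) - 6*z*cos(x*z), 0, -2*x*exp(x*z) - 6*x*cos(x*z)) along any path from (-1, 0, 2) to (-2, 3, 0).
-6*sin(2) - 2 + 2*exp(-2)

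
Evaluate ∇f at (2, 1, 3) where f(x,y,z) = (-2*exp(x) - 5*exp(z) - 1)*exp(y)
(-2*exp(3), -5*exp(4) - 2*exp(3) - E, -5*exp(4))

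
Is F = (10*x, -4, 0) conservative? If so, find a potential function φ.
Yes, F is conservative. φ = 5*x**2 - 4*y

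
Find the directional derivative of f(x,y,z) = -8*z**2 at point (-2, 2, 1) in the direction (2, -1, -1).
8*sqrt(6)/3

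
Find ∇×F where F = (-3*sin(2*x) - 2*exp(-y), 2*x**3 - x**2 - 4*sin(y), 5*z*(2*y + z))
(10*z, 0, 6*x**2 - 2*x - 2*exp(-y))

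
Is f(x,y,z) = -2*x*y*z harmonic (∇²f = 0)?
Yes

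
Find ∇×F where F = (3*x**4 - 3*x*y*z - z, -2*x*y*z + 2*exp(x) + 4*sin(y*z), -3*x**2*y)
(-3*x**2 + 2*x*y - 4*y*cos(y*z), 3*x*y - 1, 3*x*z - 2*y*z + 2*exp(x))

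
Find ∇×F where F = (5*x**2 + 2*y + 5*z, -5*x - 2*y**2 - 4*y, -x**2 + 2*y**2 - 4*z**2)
(4*y, 2*x + 5, -7)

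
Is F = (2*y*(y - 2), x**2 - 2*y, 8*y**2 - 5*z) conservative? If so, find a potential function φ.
No, ∇×F = (16*y, 0, 2*x - 4*y + 4) ≠ 0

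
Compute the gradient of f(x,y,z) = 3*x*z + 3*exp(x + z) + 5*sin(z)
(3*z + 3*exp(x + z), 0, 3*x + 3*exp(x + z) + 5*cos(z))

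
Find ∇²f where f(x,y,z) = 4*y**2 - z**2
6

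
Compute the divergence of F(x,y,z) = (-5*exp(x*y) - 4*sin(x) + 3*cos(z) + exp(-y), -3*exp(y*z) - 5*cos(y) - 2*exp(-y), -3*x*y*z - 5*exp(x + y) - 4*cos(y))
-3*x*y - 5*y*exp(x*y) - 3*z*exp(y*z) + 5*sin(y) - 4*cos(x) + 2*exp(-y)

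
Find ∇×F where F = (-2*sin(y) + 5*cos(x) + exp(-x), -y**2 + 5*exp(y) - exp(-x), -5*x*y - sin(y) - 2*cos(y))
(-5*x + 2*sin(y) - cos(y), 5*y, 2*cos(y) + exp(-x))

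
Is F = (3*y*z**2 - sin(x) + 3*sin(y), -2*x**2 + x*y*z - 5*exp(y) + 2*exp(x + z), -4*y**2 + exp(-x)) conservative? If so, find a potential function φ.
No, ∇×F = (-x*y - 8*y - 2*exp(x + z), 6*y*z + exp(-x), -4*x + y*z - 3*z**2 + 2*exp(x + z) - 3*cos(y)) ≠ 0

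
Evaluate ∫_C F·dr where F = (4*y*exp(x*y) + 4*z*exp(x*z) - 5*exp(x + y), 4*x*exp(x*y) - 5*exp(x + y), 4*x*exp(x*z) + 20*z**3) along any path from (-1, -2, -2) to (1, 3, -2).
((-5*exp(2) - 8 + 4*E)*exp(5) + 5 + 4*E)*exp(-3)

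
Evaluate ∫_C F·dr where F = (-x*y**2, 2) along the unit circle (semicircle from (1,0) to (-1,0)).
0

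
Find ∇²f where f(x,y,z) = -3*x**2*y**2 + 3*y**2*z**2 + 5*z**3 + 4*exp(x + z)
-6*x**2 + 6*z**2 + 30*z + 8*exp(x + z)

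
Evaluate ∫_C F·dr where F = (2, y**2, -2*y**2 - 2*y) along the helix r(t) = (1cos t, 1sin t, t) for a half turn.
-8 - pi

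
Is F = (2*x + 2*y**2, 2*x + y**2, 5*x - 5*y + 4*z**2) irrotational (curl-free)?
No, ∇×F = (-5, -5, 2 - 4*y)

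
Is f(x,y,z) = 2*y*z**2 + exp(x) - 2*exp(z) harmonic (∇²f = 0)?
No, ∇²f = 4*y + exp(x) - 2*exp(z)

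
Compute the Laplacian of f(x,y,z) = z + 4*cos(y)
-4*cos(y)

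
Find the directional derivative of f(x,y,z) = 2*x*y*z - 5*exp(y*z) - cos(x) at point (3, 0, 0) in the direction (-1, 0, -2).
-sqrt(5)*sin(3)/5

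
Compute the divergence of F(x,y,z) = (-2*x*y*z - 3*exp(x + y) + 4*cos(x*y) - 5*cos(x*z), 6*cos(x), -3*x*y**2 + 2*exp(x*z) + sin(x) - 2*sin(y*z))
2*x*exp(x*z) - 2*y*z - 4*y*sin(x*y) - 2*y*cos(y*z) + 5*z*sin(x*z) - 3*exp(x + y)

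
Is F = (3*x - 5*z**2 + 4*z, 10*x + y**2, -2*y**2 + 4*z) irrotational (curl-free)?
No, ∇×F = (-4*y, 4 - 10*z, 10)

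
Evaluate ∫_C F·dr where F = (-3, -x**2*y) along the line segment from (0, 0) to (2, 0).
-6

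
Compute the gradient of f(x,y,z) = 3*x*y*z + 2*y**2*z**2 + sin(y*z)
(3*y*z, z*(3*x + 4*y*z + cos(y*z)), y*(3*x + 4*y*z + cos(y*z)))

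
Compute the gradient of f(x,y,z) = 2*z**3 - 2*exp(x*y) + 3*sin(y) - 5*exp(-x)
(-2*y*exp(x*y) + 5*exp(-x), -2*x*exp(x*y) + 3*cos(y), 6*z**2)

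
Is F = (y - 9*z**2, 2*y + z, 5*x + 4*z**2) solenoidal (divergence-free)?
No, ∇·F = 8*z + 2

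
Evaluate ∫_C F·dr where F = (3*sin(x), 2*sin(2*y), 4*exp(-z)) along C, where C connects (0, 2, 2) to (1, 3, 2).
-3*cos(1) - cos(6) + cos(4) + 3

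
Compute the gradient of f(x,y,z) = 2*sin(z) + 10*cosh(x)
(10*sinh(x), 0, 2*cos(z))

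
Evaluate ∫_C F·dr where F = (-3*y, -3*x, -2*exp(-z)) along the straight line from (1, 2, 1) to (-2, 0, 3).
-2*exp(-1) + 2*exp(-3) + 6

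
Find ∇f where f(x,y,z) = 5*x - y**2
(5, -2*y, 0)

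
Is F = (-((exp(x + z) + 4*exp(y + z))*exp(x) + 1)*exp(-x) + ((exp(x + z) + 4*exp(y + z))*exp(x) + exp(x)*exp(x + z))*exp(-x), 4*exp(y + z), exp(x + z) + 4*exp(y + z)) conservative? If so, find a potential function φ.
Yes, F is conservative. φ = ((exp(x + z) + 4*exp(y + z))*exp(x) + 1)*exp(-x)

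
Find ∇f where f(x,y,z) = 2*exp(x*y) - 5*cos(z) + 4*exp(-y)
(2*y*exp(x*y), 2*x*exp(x*y) - 4*exp(-y), 5*sin(z))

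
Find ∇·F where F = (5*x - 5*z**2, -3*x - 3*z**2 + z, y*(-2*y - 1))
5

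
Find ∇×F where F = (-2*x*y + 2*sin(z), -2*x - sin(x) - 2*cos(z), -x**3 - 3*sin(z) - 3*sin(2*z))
(-2*sin(z), 3*x**2 + 2*cos(z), 2*x - cos(x) - 2)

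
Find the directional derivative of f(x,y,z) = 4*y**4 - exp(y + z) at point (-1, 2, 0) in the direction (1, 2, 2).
256/3 - 4*exp(2)/3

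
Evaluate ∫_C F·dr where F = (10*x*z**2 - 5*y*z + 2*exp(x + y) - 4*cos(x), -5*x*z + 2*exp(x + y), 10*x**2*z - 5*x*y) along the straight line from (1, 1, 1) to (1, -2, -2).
2*(1 - exp(3))*exp(-1)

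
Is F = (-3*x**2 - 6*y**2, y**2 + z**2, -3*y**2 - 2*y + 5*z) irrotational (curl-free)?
No, ∇×F = (-6*y - 2*z - 2, 0, 12*y)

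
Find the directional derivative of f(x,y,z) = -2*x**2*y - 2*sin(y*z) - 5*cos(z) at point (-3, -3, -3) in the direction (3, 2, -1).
sqrt(14)*(-144 + 6*cos(9) + 5*sin(3))/14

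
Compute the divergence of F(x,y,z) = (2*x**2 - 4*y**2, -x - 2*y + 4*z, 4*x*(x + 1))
4*x - 2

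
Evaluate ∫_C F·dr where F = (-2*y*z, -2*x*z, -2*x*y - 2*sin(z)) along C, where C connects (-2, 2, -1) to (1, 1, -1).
10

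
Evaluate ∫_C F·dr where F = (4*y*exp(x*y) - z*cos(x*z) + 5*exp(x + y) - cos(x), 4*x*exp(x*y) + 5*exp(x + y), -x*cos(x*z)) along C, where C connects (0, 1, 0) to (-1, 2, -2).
-4 - sin(2) + 4*exp(-2) + sin(1)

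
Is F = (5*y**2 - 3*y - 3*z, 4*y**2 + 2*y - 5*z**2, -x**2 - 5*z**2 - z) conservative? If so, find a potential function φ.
No, ∇×F = (10*z, 2*x - 3, 3 - 10*y) ≠ 0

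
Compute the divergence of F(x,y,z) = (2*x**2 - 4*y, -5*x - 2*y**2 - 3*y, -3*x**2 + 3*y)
4*x - 4*y - 3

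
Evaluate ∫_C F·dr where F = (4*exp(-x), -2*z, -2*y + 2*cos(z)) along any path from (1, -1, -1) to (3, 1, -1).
-4*exp(-3) + 4*exp(-1) + 4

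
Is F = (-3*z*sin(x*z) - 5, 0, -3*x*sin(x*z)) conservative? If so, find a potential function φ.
Yes, F is conservative. φ = -5*x + 3*cos(x*z)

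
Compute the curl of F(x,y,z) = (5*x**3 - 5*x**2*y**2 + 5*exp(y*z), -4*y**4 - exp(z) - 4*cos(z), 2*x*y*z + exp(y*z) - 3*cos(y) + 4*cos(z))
(2*x*z + z*exp(y*z) + exp(z) + 3*sin(y) - 4*sin(z), y*(-2*z + 5*exp(y*z)), 10*x**2*y - 5*z*exp(y*z))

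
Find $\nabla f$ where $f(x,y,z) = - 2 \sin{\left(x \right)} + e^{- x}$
(-2*cos(x) - exp(-x), 0, 0)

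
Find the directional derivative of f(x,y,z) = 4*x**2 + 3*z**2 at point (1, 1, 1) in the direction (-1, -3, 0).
-4*sqrt(10)/5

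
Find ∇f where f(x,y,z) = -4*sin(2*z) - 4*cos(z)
(0, 0, 4*sin(z) - 8*cos(2*z))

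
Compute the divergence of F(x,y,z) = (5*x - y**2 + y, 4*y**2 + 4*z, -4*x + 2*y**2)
8*y + 5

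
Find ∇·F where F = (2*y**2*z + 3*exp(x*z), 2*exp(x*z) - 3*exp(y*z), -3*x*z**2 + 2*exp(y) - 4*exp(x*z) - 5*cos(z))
-6*x*z - 4*x*exp(x*z) + 3*z*exp(x*z) - 3*z*exp(y*z) + 5*sin(z)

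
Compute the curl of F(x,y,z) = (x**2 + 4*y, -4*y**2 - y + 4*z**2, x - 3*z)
(-8*z, -1, -4)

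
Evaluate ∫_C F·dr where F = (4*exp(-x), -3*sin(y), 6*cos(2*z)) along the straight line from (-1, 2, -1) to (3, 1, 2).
3*sin(4) - 4*exp(-3) + 3*cos(1) - 3*sqrt(2)*cos(pi/4 + 2) + 4*E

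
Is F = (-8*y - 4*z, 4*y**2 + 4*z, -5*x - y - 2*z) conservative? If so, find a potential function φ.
No, ∇×F = (-5, 1, 8) ≠ 0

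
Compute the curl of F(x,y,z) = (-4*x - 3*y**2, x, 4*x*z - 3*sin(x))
(0, -4*z + 3*cos(x), 6*y + 1)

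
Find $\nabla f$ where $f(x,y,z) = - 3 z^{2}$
(0, 0, -6*z)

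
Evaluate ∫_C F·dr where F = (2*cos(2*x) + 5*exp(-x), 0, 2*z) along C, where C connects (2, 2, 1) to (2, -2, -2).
3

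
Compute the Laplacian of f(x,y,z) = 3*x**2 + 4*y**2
14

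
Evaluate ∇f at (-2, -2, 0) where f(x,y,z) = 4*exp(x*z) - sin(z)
(0, 0, -9)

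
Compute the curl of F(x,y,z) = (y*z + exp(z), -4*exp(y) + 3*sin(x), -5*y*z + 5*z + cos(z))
(-5*z, y + exp(z), -z + 3*cos(x))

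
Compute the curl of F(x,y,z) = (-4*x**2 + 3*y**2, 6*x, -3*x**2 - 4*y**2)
(-8*y, 6*x, 6 - 6*y)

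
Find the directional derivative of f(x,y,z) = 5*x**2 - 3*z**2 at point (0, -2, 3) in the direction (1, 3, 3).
-54*sqrt(19)/19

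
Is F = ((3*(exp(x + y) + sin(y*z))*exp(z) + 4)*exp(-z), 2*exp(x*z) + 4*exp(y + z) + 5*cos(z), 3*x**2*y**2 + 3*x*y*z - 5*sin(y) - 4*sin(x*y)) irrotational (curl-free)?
No, ∇×F = (6*x**2*y + 3*x*z - 2*x*exp(x*z) - 4*x*cos(x*y) - 4*exp(y + z) + 5*sin(z) - 5*cos(y), -6*x*y**2 - 3*y*z + 4*y*cos(x*y) + 3*y*cos(y*z) - 4*exp(-z), 2*z*exp(x*z) - 3*z*cos(y*z) - 3*exp(x + y))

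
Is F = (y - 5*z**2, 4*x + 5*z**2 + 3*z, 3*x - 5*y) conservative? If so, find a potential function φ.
No, ∇×F = (-10*z - 8, -10*z - 3, 3) ≠ 0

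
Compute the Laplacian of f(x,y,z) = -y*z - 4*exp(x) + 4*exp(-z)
-4*exp(x) + 4*exp(-z)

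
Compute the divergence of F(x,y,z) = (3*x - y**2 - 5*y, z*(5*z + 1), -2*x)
3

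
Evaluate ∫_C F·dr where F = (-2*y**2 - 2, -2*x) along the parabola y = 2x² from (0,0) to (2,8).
-1148/15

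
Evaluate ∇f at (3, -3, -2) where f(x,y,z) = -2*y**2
(0, 12, 0)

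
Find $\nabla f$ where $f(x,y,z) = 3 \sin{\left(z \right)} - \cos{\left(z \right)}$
(0, 0, sin(z) + 3*cos(z))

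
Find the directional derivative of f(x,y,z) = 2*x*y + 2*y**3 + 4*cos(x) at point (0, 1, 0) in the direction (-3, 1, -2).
0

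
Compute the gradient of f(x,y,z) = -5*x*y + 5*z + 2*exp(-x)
(-5*y - 2*exp(-x), -5*x, 5)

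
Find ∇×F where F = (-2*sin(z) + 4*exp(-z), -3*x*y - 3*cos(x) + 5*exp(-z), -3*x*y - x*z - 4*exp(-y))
(-3*x + 5*exp(-z) + 4*exp(-y), 3*y + z - 2*cos(z) - 4*exp(-z), -3*y + 3*sin(x))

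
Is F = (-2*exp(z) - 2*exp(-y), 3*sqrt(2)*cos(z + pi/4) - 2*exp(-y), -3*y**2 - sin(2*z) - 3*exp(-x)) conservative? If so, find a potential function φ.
No, ∇×F = (-6*y + 3*sqrt(2)*sin(z + pi/4), -2*exp(z) - 3*exp(-x), -2*exp(-y)) ≠ 0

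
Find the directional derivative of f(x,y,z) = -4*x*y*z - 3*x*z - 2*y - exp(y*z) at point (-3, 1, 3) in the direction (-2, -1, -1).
sqrt(6)*(-13 + 4*exp(3))/6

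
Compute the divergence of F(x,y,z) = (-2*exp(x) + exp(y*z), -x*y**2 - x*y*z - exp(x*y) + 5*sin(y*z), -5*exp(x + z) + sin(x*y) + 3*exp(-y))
-2*x*y - x*z - x*exp(x*y) + 5*z*cos(y*z) - 2*exp(x) - 5*exp(x + z)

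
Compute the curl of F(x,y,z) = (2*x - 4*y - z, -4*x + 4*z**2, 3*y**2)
(6*y - 8*z, -1, 0)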